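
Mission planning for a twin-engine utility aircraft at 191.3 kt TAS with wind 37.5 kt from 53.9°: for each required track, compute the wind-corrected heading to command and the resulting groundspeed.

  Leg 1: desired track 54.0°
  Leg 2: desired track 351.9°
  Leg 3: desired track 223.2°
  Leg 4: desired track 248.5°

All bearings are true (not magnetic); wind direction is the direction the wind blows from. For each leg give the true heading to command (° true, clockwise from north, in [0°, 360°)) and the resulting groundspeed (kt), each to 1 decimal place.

Leg 1: desired track 54.0°; wind correction +0.0° → command heading 54.0°, groundspeed 153.8 kt
Leg 2: desired track 351.9°; wind correction +10.0° → command heading 1.9°, groundspeed 170.8 kt
Leg 3: desired track 223.2°; wind correction -2.1° → command heading 221.1°, groundspeed 228.0 kt
Leg 4: desired track 248.5°; wind correction +2.8° → command heading 251.3°, groundspeed 227.4 kt

Leg 1: heading=54.0°, groundspeed=153.8 kt
Leg 2: heading=1.9°, groundspeed=170.8 kt
Leg 3: heading=221.1°, groundspeed=228.0 kt
Leg 4: heading=251.3°, groundspeed=227.4 kt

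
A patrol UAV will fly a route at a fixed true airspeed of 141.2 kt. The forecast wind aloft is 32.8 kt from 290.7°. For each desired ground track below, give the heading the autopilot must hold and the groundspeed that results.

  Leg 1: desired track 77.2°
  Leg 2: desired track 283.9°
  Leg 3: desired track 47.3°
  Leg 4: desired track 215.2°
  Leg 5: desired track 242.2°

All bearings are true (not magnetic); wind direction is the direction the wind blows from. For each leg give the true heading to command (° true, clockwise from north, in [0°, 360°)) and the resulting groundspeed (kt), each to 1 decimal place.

Leg 1: desired track 77.2°; wind correction -7.4° → command heading 69.8°, groundspeed 167.4 kt
Leg 2: desired track 283.9°; wind correction +1.6° → command heading 285.5°, groundspeed 108.6 kt
Leg 3: desired track 47.3°; wind correction -12.0° → command heading 35.3°, groundspeed 152.8 kt
Leg 4: desired track 215.2°; wind correction +13.0° → command heading 228.2°, groundspeed 129.4 kt
Leg 5: desired track 242.2°; wind correction +10.0° → command heading 252.2°, groundspeed 117.3 kt

Leg 1: heading=69.8°, groundspeed=167.4 kt
Leg 2: heading=285.5°, groundspeed=108.6 kt
Leg 3: heading=35.3°, groundspeed=152.8 kt
Leg 4: heading=228.2°, groundspeed=129.4 kt
Leg 5: heading=252.2°, groundspeed=117.3 kt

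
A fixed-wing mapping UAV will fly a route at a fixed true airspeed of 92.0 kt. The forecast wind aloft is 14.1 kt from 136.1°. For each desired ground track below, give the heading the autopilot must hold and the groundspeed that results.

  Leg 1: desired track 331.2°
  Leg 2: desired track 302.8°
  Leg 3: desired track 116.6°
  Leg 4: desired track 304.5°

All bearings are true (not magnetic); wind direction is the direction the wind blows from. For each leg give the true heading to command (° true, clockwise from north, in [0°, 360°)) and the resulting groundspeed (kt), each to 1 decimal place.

Leg 1: heading=333.5°, groundspeed=105.5 kt
Leg 2: heading=300.8°, groundspeed=105.7 kt
Leg 3: heading=119.5°, groundspeed=78.6 kt
Leg 4: heading=302.7°, groundspeed=105.8 kt

Leg 1: desired track 331.2°; wind correction +2.3° → command heading 333.5°, groundspeed 105.5 kt
Leg 2: desired track 302.8°; wind correction -2.0° → command heading 300.8°, groundspeed 105.7 kt
Leg 3: desired track 116.6°; wind correction +2.9° → command heading 119.5°, groundspeed 78.6 kt
Leg 4: desired track 304.5°; wind correction -1.8° → command heading 302.7°, groundspeed 105.8 kt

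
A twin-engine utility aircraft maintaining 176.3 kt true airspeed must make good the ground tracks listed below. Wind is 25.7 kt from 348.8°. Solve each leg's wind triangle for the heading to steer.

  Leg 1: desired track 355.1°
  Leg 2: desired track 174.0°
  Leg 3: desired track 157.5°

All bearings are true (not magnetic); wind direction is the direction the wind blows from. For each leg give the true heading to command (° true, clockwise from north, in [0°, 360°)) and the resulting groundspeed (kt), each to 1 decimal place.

Leg 1: desired track 355.1°; wind correction -0.9° → command heading 354.2°, groundspeed 150.7 kt
Leg 2: desired track 174.0°; wind correction +0.8° → command heading 174.8°, groundspeed 201.9 kt
Leg 3: desired track 157.5°; wind correction -1.6° → command heading 155.9°, groundspeed 201.4 kt

Leg 1: heading=354.2°, groundspeed=150.7 kt
Leg 2: heading=174.8°, groundspeed=201.9 kt
Leg 3: heading=155.9°, groundspeed=201.4 kt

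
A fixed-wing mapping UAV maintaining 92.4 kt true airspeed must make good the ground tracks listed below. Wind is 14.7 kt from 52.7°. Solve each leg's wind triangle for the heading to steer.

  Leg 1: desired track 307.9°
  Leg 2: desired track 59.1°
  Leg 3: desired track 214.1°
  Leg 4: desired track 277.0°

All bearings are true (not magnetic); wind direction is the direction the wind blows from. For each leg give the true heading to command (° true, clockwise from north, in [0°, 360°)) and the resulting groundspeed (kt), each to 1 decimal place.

Leg 1: heading=316.7°, groundspeed=95.1 kt
Leg 2: heading=58.1°, groundspeed=77.8 kt
Leg 3: heading=211.2°, groundspeed=106.2 kt
Leg 4: heading=283.4°, groundspeed=102.3 kt

Leg 1: desired track 307.9°; wind correction +8.8° → command heading 316.7°, groundspeed 95.1 kt
Leg 2: desired track 59.1°; wind correction -1.0° → command heading 58.1°, groundspeed 77.8 kt
Leg 3: desired track 214.1°; wind correction -2.9° → command heading 211.2°, groundspeed 106.2 kt
Leg 4: desired track 277.0°; wind correction +6.4° → command heading 283.4°, groundspeed 102.3 kt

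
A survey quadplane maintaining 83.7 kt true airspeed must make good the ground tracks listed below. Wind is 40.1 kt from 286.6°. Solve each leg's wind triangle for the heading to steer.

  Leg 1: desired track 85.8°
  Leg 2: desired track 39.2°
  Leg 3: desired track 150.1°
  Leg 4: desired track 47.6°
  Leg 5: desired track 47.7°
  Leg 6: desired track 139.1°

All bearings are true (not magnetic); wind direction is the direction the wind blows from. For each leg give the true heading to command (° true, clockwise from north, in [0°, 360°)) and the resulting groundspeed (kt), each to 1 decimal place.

Leg 1: heading=76.0°, groundspeed=120.0 kt
Leg 2: heading=12.9°, groundspeed=90.5 kt
Leg 3: heading=169.4°, groundspeed=108.1 kt
Leg 4: heading=23.4°, groundspeed=97.0 kt
Leg 5: heading=23.5°, groundspeed=97.0 kt
Leg 6: heading=154.0°, groundspeed=114.7 kt

Leg 1: desired track 85.8°; wind correction -9.8° → command heading 76.0°, groundspeed 120.0 kt
Leg 2: desired track 39.2°; wind correction -26.3° → command heading 12.9°, groundspeed 90.5 kt
Leg 3: desired track 150.1°; wind correction +19.3° → command heading 169.4°, groundspeed 108.1 kt
Leg 4: desired track 47.6°; wind correction -24.2° → command heading 23.4°, groundspeed 97.0 kt
Leg 5: desired track 47.7°; wind correction -24.2° → command heading 23.5°, groundspeed 97.0 kt
Leg 6: desired track 139.1°; wind correction +14.9° → command heading 154.0°, groundspeed 114.7 kt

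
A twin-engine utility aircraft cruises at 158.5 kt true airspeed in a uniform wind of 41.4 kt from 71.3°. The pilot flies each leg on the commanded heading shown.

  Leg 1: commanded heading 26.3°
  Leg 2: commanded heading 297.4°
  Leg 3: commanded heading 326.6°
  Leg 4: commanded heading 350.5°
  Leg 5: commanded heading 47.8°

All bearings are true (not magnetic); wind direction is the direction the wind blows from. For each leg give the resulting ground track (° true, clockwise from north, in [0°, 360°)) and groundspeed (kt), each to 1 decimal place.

Leg 1: track=13.5°, groundspeed=132.5 kt
Leg 2: track=288.3°, groundspeed=189.6 kt
Leg 3: track=313.3°, groundspeed=173.7 kt
Leg 4: track=335.4°, groundspeed=157.3 kt
Leg 5: track=40.0°, groundspeed=121.7 kt

Leg 1: heading 26.3°; drift -12.8° → track 13.5°, groundspeed 132.5 kt
Leg 2: heading 297.4°; drift -9.1° → track 288.3°, groundspeed 189.6 kt
Leg 3: heading 326.6°; drift -13.3° → track 313.3°, groundspeed 173.7 kt
Leg 4: heading 350.5°; drift -15.1° → track 335.4°, groundspeed 157.3 kt
Leg 5: heading 47.8°; drift -7.8° → track 40.0°, groundspeed 121.7 kt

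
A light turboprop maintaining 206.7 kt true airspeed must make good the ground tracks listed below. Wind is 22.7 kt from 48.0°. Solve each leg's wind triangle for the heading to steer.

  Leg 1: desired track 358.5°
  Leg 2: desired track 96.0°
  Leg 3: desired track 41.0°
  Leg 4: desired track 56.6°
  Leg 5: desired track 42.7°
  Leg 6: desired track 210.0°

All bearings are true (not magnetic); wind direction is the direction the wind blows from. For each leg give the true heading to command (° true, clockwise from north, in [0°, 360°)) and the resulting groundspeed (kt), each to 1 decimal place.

Leg 1: desired track 358.5°; wind correction +4.8° → command heading 3.3°, groundspeed 191.2 kt
Leg 2: desired track 96.0°; wind correction -4.7° → command heading 91.3°, groundspeed 190.8 kt
Leg 3: desired track 41.0°; wind correction +0.8° → command heading 41.8°, groundspeed 184.2 kt
Leg 4: desired track 56.6°; wind correction -0.9° → command heading 55.7°, groundspeed 184.2 kt
Leg 5: desired track 42.7°; wind correction +0.6° → command heading 43.3°, groundspeed 184.1 kt
Leg 6: desired track 210.0°; wind correction -1.9° → command heading 208.1°, groundspeed 228.2 kt

Leg 1: heading=3.3°, groundspeed=191.2 kt
Leg 2: heading=91.3°, groundspeed=190.8 kt
Leg 3: heading=41.8°, groundspeed=184.2 kt
Leg 4: heading=55.7°, groundspeed=184.2 kt
Leg 5: heading=43.3°, groundspeed=184.1 kt
Leg 6: heading=208.1°, groundspeed=228.2 kt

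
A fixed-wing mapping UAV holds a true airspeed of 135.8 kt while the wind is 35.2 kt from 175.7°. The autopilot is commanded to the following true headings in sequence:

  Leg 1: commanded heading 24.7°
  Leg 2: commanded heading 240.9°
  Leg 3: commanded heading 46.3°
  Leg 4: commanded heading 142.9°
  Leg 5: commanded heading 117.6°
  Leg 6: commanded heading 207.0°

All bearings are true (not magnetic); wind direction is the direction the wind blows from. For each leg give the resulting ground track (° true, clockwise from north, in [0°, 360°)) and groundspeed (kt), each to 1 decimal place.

Leg 1: track=18.9°, groundspeed=167.5 kt
Leg 2: track=255.7°, groundspeed=125.2 kt
Leg 3: track=36.5°, groundspeed=160.5 kt
Leg 4: track=132.7°, groundspeed=107.9 kt
Leg 5: track=103.3°, groundspeed=120.9 kt
Leg 6: track=216.8°, groundspeed=107.3 kt

Leg 1: heading 24.7°; drift -5.8° → track 18.9°, groundspeed 167.5 kt
Leg 2: heading 240.9°; drift +14.8° → track 255.7°, groundspeed 125.2 kt
Leg 3: heading 46.3°; drift -9.8° → track 36.5°, groundspeed 160.5 kt
Leg 4: heading 142.9°; drift -10.2° → track 132.7°, groundspeed 107.9 kt
Leg 5: heading 117.6°; drift -14.3° → track 103.3°, groundspeed 120.9 kt
Leg 6: heading 207.0°; drift +9.8° → track 216.8°, groundspeed 107.3 kt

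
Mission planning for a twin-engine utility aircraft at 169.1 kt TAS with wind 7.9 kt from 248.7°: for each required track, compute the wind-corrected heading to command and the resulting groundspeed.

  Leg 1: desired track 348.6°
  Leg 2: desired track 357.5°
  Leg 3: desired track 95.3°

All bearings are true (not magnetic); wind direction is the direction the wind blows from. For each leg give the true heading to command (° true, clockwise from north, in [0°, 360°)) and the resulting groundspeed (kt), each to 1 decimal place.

Leg 1: heading=346.0°, groundspeed=170.3 kt
Leg 2: heading=355.0°, groundspeed=171.5 kt
Leg 3: heading=96.5°, groundspeed=176.1 kt

Leg 1: desired track 348.6°; wind correction -2.6° → command heading 346.0°, groundspeed 170.3 kt
Leg 2: desired track 357.5°; wind correction -2.5° → command heading 355.0°, groundspeed 171.5 kt
Leg 3: desired track 95.3°; wind correction +1.2° → command heading 96.5°, groundspeed 176.1 kt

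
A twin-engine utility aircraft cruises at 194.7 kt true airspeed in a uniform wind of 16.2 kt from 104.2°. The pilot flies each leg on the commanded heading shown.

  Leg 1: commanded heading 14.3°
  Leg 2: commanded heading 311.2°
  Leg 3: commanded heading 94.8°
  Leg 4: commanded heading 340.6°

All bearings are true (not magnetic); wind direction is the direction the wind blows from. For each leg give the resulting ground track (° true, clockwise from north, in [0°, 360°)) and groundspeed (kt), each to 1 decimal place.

Leg 1: heading 14.3°; drift -4.8° → track 9.5°, groundspeed 195.3 kt
Leg 2: heading 311.2°; drift -2.0° → track 309.2°, groundspeed 209.3 kt
Leg 3: heading 94.8°; drift -0.8° → track 94.0°, groundspeed 178.7 kt
Leg 4: heading 340.6°; drift -3.8° → track 336.8°, groundspeed 204.1 kt

Leg 1: track=9.5°, groundspeed=195.3 kt
Leg 2: track=309.2°, groundspeed=209.3 kt
Leg 3: track=94.0°, groundspeed=178.7 kt
Leg 4: track=336.8°, groundspeed=204.1 kt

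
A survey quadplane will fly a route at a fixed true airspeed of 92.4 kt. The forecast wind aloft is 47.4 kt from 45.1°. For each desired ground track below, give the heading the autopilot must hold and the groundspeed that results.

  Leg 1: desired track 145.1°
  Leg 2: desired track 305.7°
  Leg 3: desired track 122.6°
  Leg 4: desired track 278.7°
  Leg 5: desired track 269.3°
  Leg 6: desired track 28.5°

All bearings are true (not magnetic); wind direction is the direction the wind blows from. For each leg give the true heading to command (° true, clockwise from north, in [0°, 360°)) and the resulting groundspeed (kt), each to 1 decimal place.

Leg 1: desired track 145.1°; wind correction -30.3° → command heading 114.8°, groundspeed 88.0 kt
Leg 2: desired track 305.7°; wind correction +30.4° → command heading 336.1°, groundspeed 87.4 kt
Leg 3: desired track 122.6°; wind correction -30.1° → command heading 92.5°, groundspeed 69.7 kt
Leg 4: desired track 278.7°; wind correction +24.4° → command heading 303.1°, groundspeed 112.3 kt
Leg 5: desired track 269.3°; wind correction +21.0° → command heading 290.3°, groundspeed 120.3 kt
Leg 6: desired track 28.5°; wind correction +8.4° → command heading 36.9°, groundspeed 46.0 kt

Leg 1: heading=114.8°, groundspeed=88.0 kt
Leg 2: heading=336.1°, groundspeed=87.4 kt
Leg 3: heading=92.5°, groundspeed=69.7 kt
Leg 4: heading=303.1°, groundspeed=112.3 kt
Leg 5: heading=290.3°, groundspeed=120.3 kt
Leg 6: heading=36.9°, groundspeed=46.0 kt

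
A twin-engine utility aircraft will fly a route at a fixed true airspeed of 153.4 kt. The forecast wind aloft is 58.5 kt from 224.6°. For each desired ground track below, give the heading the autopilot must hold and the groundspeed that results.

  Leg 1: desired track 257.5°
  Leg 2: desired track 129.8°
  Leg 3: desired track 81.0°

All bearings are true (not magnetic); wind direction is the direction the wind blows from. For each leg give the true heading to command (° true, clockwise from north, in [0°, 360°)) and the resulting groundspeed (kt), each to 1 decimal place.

Leg 1: desired track 257.5°; wind correction -12.0° → command heading 245.5°, groundspeed 101.0 kt
Leg 2: desired track 129.8°; wind correction +22.3° → command heading 152.1°, groundspeed 146.8 kt
Leg 3: desired track 81.0°; wind correction +13.1° → command heading 94.1°, groundspeed 196.5 kt

Leg 1: heading=245.5°, groundspeed=101.0 kt
Leg 2: heading=152.1°, groundspeed=146.8 kt
Leg 3: heading=94.1°, groundspeed=196.5 kt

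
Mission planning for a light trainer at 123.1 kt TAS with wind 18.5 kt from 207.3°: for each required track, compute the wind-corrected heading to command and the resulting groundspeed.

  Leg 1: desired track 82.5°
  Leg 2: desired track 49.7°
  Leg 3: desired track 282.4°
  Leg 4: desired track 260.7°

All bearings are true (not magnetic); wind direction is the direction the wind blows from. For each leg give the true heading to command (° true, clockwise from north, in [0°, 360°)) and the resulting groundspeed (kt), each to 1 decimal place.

Leg 1: heading=89.6°, groundspeed=132.7 kt
Leg 2: heading=53.0°, groundspeed=140.0 kt
Leg 3: heading=274.0°, groundspeed=117.0 kt
Leg 4: heading=253.8°, groundspeed=111.2 kt

Leg 1: desired track 82.5°; wind correction +7.1° → command heading 89.6°, groundspeed 132.7 kt
Leg 2: desired track 49.7°; wind correction +3.3° → command heading 53.0°, groundspeed 140.0 kt
Leg 3: desired track 282.4°; wind correction -8.4° → command heading 274.0°, groundspeed 117.0 kt
Leg 4: desired track 260.7°; wind correction -6.9° → command heading 253.8°, groundspeed 111.2 kt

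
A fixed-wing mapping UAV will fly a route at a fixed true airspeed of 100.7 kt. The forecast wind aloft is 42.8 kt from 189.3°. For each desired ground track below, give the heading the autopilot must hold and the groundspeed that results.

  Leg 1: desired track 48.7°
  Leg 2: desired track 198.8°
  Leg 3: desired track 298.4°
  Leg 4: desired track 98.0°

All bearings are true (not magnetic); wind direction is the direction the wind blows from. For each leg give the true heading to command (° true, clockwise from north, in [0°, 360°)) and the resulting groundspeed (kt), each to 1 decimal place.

Leg 1: heading=64.4°, groundspeed=130.0 kt
Leg 2: heading=194.8°, groundspeed=58.2 kt
Leg 3: heading=274.7°, groundspeed=106.2 kt
Leg 4: heading=123.1°, groundspeed=92.1 kt

Leg 1: desired track 48.7°; wind correction +15.7° → command heading 64.4°, groundspeed 130.0 kt
Leg 2: desired track 198.8°; wind correction -4.0° → command heading 194.8°, groundspeed 58.2 kt
Leg 3: desired track 298.4°; wind correction -23.7° → command heading 274.7°, groundspeed 106.2 kt
Leg 4: desired track 98.0°; wind correction +25.1° → command heading 123.1°, groundspeed 92.1 kt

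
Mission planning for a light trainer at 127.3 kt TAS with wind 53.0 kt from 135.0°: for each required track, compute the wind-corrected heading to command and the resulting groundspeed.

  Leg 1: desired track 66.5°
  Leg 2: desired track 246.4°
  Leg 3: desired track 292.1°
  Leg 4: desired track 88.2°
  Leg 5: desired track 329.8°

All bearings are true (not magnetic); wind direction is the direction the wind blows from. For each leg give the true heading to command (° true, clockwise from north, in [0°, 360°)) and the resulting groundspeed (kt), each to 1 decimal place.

Leg 1: heading=89.3°, groundspeed=97.9 kt
Leg 2: heading=223.6°, groundspeed=136.7 kt
Leg 3: heading=282.8°, groundspeed=174.4 kt
Leg 4: heading=105.9°, groundspeed=85.0 kt
Leg 5: heading=335.9°, groundspeed=177.8 kt

Leg 1: desired track 66.5°; wind correction +22.8° → command heading 89.3°, groundspeed 97.9 kt
Leg 2: desired track 246.4°; wind correction -22.8° → command heading 223.6°, groundspeed 136.7 kt
Leg 3: desired track 292.1°; wind correction -9.3° → command heading 282.8°, groundspeed 174.4 kt
Leg 4: desired track 88.2°; wind correction +17.7° → command heading 105.9°, groundspeed 85.0 kt
Leg 5: desired track 329.8°; wind correction +6.1° → command heading 335.9°, groundspeed 177.8 kt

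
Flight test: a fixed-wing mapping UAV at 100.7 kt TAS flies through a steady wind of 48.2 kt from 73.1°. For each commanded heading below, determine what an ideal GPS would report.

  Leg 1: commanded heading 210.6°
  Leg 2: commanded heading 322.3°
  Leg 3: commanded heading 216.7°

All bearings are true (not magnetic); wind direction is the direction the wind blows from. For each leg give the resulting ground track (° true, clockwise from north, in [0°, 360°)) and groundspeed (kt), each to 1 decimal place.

Leg 1: track=224.0°, groundspeed=140.1 kt
Leg 2: track=301.4°, groundspeed=126.1 kt
Leg 3: track=228.3°, groundspeed=142.4 kt

Leg 1: heading 210.6°; drift +13.4° → track 224.0°, groundspeed 140.1 kt
Leg 2: heading 322.3°; drift -20.9° → track 301.4°, groundspeed 126.1 kt
Leg 3: heading 216.7°; drift +11.6° → track 228.3°, groundspeed 142.4 kt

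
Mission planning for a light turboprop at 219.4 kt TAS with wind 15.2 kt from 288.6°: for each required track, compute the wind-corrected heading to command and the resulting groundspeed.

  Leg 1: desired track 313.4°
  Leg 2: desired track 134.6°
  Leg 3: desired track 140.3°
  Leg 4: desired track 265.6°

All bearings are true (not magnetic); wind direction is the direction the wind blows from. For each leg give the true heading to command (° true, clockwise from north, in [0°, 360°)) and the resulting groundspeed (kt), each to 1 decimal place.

Leg 1: heading=311.7°, groundspeed=205.5 kt
Leg 2: heading=136.3°, groundspeed=233.0 kt
Leg 3: heading=142.4°, groundspeed=232.2 kt
Leg 4: heading=267.2°, groundspeed=205.3 kt

Leg 1: desired track 313.4°; wind correction -1.7° → command heading 311.7°, groundspeed 205.5 kt
Leg 2: desired track 134.6°; wind correction +1.7° → command heading 136.3°, groundspeed 233.0 kt
Leg 3: desired track 140.3°; wind correction +2.1° → command heading 142.4°, groundspeed 232.2 kt
Leg 4: desired track 265.6°; wind correction +1.6° → command heading 267.2°, groundspeed 205.3 kt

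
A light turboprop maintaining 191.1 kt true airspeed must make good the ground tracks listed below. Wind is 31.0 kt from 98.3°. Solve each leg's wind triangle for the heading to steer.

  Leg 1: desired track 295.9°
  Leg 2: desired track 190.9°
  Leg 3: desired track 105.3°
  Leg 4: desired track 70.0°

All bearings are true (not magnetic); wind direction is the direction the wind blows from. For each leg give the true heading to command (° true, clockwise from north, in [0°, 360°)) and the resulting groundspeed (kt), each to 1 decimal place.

Leg 1: desired track 295.9°; wind correction +2.8° → command heading 298.7°, groundspeed 220.4 kt
Leg 2: desired track 190.9°; wind correction -9.3° → command heading 181.6°, groundspeed 190.0 kt
Leg 3: desired track 105.3°; wind correction -1.1° → command heading 104.2°, groundspeed 160.3 kt
Leg 4: desired track 70.0°; wind correction +4.4° → command heading 74.4°, groundspeed 163.2 kt

Leg 1: heading=298.7°, groundspeed=220.4 kt
Leg 2: heading=181.6°, groundspeed=190.0 kt
Leg 3: heading=104.2°, groundspeed=160.3 kt
Leg 4: heading=74.4°, groundspeed=163.2 kt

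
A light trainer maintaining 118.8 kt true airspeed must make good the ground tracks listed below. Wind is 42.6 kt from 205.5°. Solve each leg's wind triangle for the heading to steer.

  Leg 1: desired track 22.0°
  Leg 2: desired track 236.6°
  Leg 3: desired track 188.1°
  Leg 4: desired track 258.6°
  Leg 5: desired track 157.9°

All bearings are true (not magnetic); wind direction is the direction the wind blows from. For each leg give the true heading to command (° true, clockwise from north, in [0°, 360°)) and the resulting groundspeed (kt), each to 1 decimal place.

Leg 1: heading=20.7°, groundspeed=161.3 kt
Leg 2: heading=225.9°, groundspeed=80.3 kt
Leg 3: heading=194.3°, groundspeed=77.5 kt
Leg 4: heading=241.9°, groundspeed=88.2 kt
Leg 5: heading=173.3°, groundspeed=85.8 kt

Leg 1: desired track 22.0°; wind correction -1.3° → command heading 20.7°, groundspeed 161.3 kt
Leg 2: desired track 236.6°; wind correction -10.7° → command heading 225.9°, groundspeed 80.3 kt
Leg 3: desired track 188.1°; wind correction +6.2° → command heading 194.3°, groundspeed 77.5 kt
Leg 4: desired track 258.6°; wind correction -16.7° → command heading 241.9°, groundspeed 88.2 kt
Leg 5: desired track 157.9°; wind correction +15.4° → command heading 173.3°, groundspeed 85.8 kt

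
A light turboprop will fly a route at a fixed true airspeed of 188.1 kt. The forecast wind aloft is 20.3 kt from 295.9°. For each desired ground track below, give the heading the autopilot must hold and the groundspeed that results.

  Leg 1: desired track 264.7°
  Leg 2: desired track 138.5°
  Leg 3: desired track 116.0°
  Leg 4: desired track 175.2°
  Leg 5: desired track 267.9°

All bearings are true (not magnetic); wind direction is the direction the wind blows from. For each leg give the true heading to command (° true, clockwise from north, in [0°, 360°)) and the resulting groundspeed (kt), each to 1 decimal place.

Leg 1: heading=267.9°, groundspeed=170.4 kt
Leg 2: heading=140.9°, groundspeed=206.7 kt
Leg 3: heading=116.0°, groundspeed=208.4 kt
Leg 4: heading=180.5°, groundspeed=197.7 kt
Leg 5: heading=270.8°, groundspeed=169.9 kt

Leg 1: desired track 264.7°; wind correction +3.2° → command heading 267.9°, groundspeed 170.4 kt
Leg 2: desired track 138.5°; wind correction +2.4° → command heading 140.9°, groundspeed 206.7 kt
Leg 3: desired track 116.0°; wind correction +0.0° → command heading 116.0°, groundspeed 208.4 kt
Leg 4: desired track 175.2°; wind correction +5.3° → command heading 180.5°, groundspeed 197.7 kt
Leg 5: desired track 267.9°; wind correction +2.9° → command heading 270.8°, groundspeed 169.9 kt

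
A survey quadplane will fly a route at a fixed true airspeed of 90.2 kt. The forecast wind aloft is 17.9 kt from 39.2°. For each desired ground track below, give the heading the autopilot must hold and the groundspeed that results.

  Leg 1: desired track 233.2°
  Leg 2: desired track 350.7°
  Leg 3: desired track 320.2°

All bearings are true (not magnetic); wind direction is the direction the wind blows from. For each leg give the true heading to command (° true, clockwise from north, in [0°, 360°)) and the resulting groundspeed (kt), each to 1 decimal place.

Leg 1: desired track 233.2°; wind correction +2.8° → command heading 236.0°, groundspeed 107.5 kt
Leg 2: desired track 350.7°; wind correction +8.5° → command heading 359.2°, groundspeed 77.3 kt
Leg 3: desired track 320.2°; wind correction +11.2° → command heading 331.4°, groundspeed 85.1 kt

Leg 1: heading=236.0°, groundspeed=107.5 kt
Leg 2: heading=359.2°, groundspeed=77.3 kt
Leg 3: heading=331.4°, groundspeed=85.1 kt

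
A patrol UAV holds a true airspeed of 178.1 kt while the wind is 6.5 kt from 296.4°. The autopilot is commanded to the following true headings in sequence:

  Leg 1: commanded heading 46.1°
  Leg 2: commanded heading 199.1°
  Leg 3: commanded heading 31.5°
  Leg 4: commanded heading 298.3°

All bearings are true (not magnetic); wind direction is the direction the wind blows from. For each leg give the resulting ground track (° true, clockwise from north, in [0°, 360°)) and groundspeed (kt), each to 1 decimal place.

Leg 1: track=48.0°, groundspeed=180.4 kt
Leg 2: track=197.0°, groundspeed=179.0 kt
Leg 3: track=33.6°, groundspeed=178.8 kt
Leg 4: track=298.4°, groundspeed=171.6 kt

Leg 1: heading 46.1°; drift +1.9° → track 48.0°, groundspeed 180.4 kt
Leg 2: heading 199.1°; drift -2.1° → track 197.0°, groundspeed 179.0 kt
Leg 3: heading 31.5°; drift +2.1° → track 33.6°, groundspeed 178.8 kt
Leg 4: heading 298.3°; drift +0.1° → track 298.4°, groundspeed 171.6 kt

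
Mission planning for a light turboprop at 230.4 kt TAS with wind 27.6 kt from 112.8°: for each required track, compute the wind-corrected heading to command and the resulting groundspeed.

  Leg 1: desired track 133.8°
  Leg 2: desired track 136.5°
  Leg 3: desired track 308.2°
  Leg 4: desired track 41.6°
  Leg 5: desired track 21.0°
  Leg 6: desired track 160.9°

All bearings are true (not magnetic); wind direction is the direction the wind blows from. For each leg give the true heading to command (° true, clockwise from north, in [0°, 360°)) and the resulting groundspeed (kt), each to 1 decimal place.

Leg 1: desired track 133.8°; wind correction -2.5° → command heading 131.3°, groundspeed 204.4 kt
Leg 2: desired track 136.5°; wind correction -2.8° → command heading 133.7°, groundspeed 204.9 kt
Leg 3: desired track 308.2°; wind correction +1.8° → command heading 310.0°, groundspeed 256.9 kt
Leg 4: desired track 41.6°; wind correction +6.5° → command heading 48.1°, groundspeed 220.0 kt
Leg 5: desired track 21.0°; wind correction +6.9° → command heading 27.9°, groundspeed 229.6 kt
Leg 6: desired track 160.9°; wind correction -5.1° → command heading 155.8°, groundspeed 211.1 kt

Leg 1: heading=131.3°, groundspeed=204.4 kt
Leg 2: heading=133.7°, groundspeed=204.9 kt
Leg 3: heading=310.0°, groundspeed=256.9 kt
Leg 4: heading=48.1°, groundspeed=220.0 kt
Leg 5: heading=27.9°, groundspeed=229.6 kt
Leg 6: heading=155.8°, groundspeed=211.1 kt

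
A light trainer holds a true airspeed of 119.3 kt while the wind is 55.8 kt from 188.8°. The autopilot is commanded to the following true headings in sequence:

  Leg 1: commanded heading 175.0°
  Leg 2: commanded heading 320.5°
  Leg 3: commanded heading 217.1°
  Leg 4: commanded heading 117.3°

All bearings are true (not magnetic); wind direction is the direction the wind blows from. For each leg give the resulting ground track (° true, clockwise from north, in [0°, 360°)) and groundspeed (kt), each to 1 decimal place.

Leg 1: heading 175.0°; drift -11.6° → track 163.4°, groundspeed 66.5 kt
Leg 2: heading 320.5°; drift +14.9° → track 335.4°, groundspeed 161.9 kt
Leg 3: heading 217.1°; drift +20.7° → track 237.8°, groundspeed 75.0 kt
Leg 4: heading 117.3°; drift -27.5° → track 89.8°, groundspeed 114.5 kt

Leg 1: track=163.4°, groundspeed=66.5 kt
Leg 2: track=335.4°, groundspeed=161.9 kt
Leg 3: track=237.8°, groundspeed=75.0 kt
Leg 4: track=89.8°, groundspeed=114.5 kt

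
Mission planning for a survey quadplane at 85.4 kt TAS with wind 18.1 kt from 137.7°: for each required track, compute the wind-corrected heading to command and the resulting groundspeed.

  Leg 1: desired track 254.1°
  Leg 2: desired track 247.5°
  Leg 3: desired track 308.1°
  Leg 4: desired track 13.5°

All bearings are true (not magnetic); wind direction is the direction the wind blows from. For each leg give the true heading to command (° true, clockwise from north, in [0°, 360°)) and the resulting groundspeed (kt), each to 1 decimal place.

Leg 1: heading=243.2°, groundspeed=91.9 kt
Leg 2: heading=236.0°, groundspeed=89.8 kt
Leg 3: heading=306.1°, groundspeed=103.2 kt
Leg 4: heading=23.6°, groundspeed=94.3 kt

Leg 1: desired track 254.1°; wind correction -10.9° → command heading 243.2°, groundspeed 91.9 kt
Leg 2: desired track 247.5°; wind correction -11.5° → command heading 236.0°, groundspeed 89.8 kt
Leg 3: desired track 308.1°; wind correction -2.0° → command heading 306.1°, groundspeed 103.2 kt
Leg 4: desired track 13.5°; wind correction +10.1° → command heading 23.6°, groundspeed 94.3 kt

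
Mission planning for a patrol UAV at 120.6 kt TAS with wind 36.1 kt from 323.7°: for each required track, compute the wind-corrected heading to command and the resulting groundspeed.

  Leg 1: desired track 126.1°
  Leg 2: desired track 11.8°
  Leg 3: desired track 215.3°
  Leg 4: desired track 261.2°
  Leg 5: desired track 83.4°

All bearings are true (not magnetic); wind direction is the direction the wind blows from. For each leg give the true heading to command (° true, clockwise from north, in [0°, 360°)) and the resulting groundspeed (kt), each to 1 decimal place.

Leg 1: desired track 126.1°; wind correction -5.2° → command heading 120.9°, groundspeed 154.5 kt
Leg 2: desired track 11.8°; wind correction -12.9° → command heading 358.9°, groundspeed 93.5 kt
Leg 3: desired track 215.3°; wind correction +16.5° → command heading 231.8°, groundspeed 127.0 kt
Leg 4: desired track 261.2°; wind correction +15.4° → command heading 276.6°, groundspeed 99.6 kt
Leg 5: desired track 83.4°; wind correction -15.1° → command heading 68.3°, groundspeed 134.3 kt

Leg 1: heading=120.9°, groundspeed=154.5 kt
Leg 2: heading=358.9°, groundspeed=93.5 kt
Leg 3: heading=231.8°, groundspeed=127.0 kt
Leg 4: heading=276.6°, groundspeed=99.6 kt
Leg 5: heading=68.3°, groundspeed=134.3 kt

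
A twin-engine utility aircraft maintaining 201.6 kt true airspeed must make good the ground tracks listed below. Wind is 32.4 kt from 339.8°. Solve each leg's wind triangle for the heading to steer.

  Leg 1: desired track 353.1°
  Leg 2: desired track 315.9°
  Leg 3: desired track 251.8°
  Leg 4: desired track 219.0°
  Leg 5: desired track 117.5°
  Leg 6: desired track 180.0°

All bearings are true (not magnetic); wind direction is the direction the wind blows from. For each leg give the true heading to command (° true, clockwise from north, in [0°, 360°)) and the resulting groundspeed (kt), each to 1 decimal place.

Leg 1: heading=351.0°, groundspeed=169.9 kt
Leg 2: heading=319.6°, groundspeed=171.6 kt
Leg 3: heading=261.0°, groundspeed=197.9 kt
Leg 4: heading=226.9°, groundspeed=216.3 kt
Leg 5: heading=111.3°, groundspeed=224.4 kt
Leg 6: heading=183.2°, groundspeed=231.7 kt

Leg 1: desired track 353.1°; wind correction -2.1° → command heading 351.0°, groundspeed 169.9 kt
Leg 2: desired track 315.9°; wind correction +3.7° → command heading 319.6°, groundspeed 171.6 kt
Leg 3: desired track 251.8°; wind correction +9.2° → command heading 261.0°, groundspeed 197.9 kt
Leg 4: desired track 219.0°; wind correction +7.9° → command heading 226.9°, groundspeed 216.3 kt
Leg 5: desired track 117.5°; wind correction -6.2° → command heading 111.3°, groundspeed 224.4 kt
Leg 6: desired track 180.0°; wind correction +3.2° → command heading 183.2°, groundspeed 231.7 kt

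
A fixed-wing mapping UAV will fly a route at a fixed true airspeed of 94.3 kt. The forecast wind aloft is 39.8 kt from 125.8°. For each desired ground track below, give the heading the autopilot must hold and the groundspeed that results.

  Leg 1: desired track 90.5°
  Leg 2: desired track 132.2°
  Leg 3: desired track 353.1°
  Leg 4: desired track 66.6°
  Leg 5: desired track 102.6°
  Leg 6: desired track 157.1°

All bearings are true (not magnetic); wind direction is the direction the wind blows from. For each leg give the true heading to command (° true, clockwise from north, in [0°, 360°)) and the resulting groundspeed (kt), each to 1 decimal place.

Leg 1: heading=104.6°, groundspeed=59.0 kt
Leg 2: heading=129.5°, groundspeed=54.6 kt
Leg 3: heading=11.2°, groundspeed=116.6 kt
Leg 4: heading=87.9°, groundspeed=67.5 kt
Leg 5: heading=112.2°, groundspeed=56.4 kt
Leg 6: heading=144.4°, groundspeed=58.0 kt

Leg 1: desired track 90.5°; wind correction +14.1° → command heading 104.6°, groundspeed 59.0 kt
Leg 2: desired track 132.2°; wind correction -2.7° → command heading 129.5°, groundspeed 54.6 kt
Leg 3: desired track 353.1°; wind correction +18.1° → command heading 11.2°, groundspeed 116.6 kt
Leg 4: desired track 66.6°; wind correction +21.3° → command heading 87.9°, groundspeed 67.5 kt
Leg 5: desired track 102.6°; wind correction +9.6° → command heading 112.2°, groundspeed 56.4 kt
Leg 6: desired track 157.1°; wind correction -12.7° → command heading 144.4°, groundspeed 58.0 kt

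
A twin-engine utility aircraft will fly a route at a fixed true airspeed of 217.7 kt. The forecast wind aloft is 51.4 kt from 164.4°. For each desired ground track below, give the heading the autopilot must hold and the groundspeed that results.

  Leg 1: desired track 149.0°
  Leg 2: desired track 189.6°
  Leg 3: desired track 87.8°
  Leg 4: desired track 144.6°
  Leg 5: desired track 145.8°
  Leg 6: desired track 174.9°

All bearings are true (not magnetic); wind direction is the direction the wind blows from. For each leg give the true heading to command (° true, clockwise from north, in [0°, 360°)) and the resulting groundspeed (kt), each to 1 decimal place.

Leg 1: heading=152.6°, groundspeed=167.7 kt
Leg 2: heading=183.8°, groundspeed=170.1 kt
Leg 3: heading=101.1°, groundspeed=200.0 kt
Leg 4: heading=149.2°, groundspeed=168.6 kt
Leg 5: heading=150.1°, groundspeed=168.4 kt
Leg 6: heading=172.4°, groundspeed=167.0 kt

Leg 1: desired track 149.0°; wind correction +3.6° → command heading 152.6°, groundspeed 167.7 kt
Leg 2: desired track 189.6°; wind correction -5.8° → command heading 183.8°, groundspeed 170.1 kt
Leg 3: desired track 87.8°; wind correction +13.3° → command heading 101.1°, groundspeed 200.0 kt
Leg 4: desired track 144.6°; wind correction +4.6° → command heading 149.2°, groundspeed 168.6 kt
Leg 5: desired track 145.8°; wind correction +4.3° → command heading 150.1°, groundspeed 168.4 kt
Leg 6: desired track 174.9°; wind correction -2.5° → command heading 172.4°, groundspeed 167.0 kt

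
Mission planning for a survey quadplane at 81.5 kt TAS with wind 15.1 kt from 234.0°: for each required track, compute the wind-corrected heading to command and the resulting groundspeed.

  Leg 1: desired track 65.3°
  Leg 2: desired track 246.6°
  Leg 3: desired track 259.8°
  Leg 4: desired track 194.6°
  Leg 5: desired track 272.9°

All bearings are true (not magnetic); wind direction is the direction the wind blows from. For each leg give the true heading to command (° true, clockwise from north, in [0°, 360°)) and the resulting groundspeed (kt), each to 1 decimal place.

Leg 1: heading=67.4°, groundspeed=96.3 kt
Leg 2: heading=244.3°, groundspeed=66.7 kt
Leg 3: heading=255.2°, groundspeed=67.6 kt
Leg 4: heading=201.4°, groundspeed=69.3 kt
Leg 5: heading=266.2°, groundspeed=69.2 kt

Leg 1: desired track 65.3°; wind correction +2.1° → command heading 67.4°, groundspeed 96.3 kt
Leg 2: desired track 246.6°; wind correction -2.3° → command heading 244.3°, groundspeed 66.7 kt
Leg 3: desired track 259.8°; wind correction -4.6° → command heading 255.2°, groundspeed 67.6 kt
Leg 4: desired track 194.6°; wind correction +6.8° → command heading 201.4°, groundspeed 69.3 kt
Leg 5: desired track 272.9°; wind correction -6.7° → command heading 266.2°, groundspeed 69.2 kt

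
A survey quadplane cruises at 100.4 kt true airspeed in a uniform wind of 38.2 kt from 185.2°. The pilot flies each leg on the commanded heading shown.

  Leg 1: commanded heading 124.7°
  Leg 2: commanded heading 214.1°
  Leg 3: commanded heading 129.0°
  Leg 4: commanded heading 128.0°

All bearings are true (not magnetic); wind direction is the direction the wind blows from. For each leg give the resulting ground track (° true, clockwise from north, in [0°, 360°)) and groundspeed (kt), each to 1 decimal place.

Leg 1: heading 124.7°; drift -22.2° → track 102.5°, groundspeed 88.1 kt
Leg 2: heading 214.1°; drift +15.4° → track 229.5°, groundspeed 69.5 kt
Leg 3: heading 129.0°; drift -21.9° → track 107.1°, groundspeed 85.3 kt
Leg 4: heading 128.0°; drift -21.9° → track 106.1°, groundspeed 85.9 kt

Leg 1: track=102.5°, groundspeed=88.1 kt
Leg 2: track=229.5°, groundspeed=69.5 kt
Leg 3: track=107.1°, groundspeed=85.3 kt
Leg 4: track=106.1°, groundspeed=85.9 kt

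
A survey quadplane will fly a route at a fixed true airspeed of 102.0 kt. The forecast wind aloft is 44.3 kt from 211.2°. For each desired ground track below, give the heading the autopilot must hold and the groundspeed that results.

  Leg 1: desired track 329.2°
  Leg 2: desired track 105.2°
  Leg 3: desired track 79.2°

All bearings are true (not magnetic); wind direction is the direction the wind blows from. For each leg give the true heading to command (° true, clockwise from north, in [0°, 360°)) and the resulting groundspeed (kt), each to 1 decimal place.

Leg 1: heading=306.7°, groundspeed=115.0 kt
Leg 2: heading=129.9°, groundspeed=104.9 kt
Leg 3: heading=98.0°, groundspeed=126.2 kt

Leg 1: desired track 329.2°; wind correction -22.5° → command heading 306.7°, groundspeed 115.0 kt
Leg 2: desired track 105.2°; wind correction +24.7° → command heading 129.9°, groundspeed 104.9 kt
Leg 3: desired track 79.2°; wind correction +18.8° → command heading 98.0°, groundspeed 126.2 kt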